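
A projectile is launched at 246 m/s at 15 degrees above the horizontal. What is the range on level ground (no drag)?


R = v0^2 * sin(2*theta) / g = 246^2 * sin(2*15°) / 9.81 = 3084 m

3084 m


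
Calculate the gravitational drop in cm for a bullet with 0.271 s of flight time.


drop = 0.5*g*t^2 = 0.5*9.81*0.271^2 = 0.360228 m ≈ 36.02 cm

36.02 cm


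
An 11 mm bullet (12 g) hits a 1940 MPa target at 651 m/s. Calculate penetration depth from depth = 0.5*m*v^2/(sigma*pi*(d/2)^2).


A = pi*(d/2)^2 = pi*(11/2)^2 = 95.0332 mm^2
E = 0.5*m*v^2 = 0.5*0.012*651^2 = 2542.81 J
depth = E/(sigma*A) = 2542.81 J / (1940 MPa * 95.0332 mm^2) = 2542.81/(1940 * 95.0332) m = 0.0137923 m ≈ 13.79 mm

13.79 mm


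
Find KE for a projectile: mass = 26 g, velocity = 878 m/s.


E = 0.5*m*v^2 = 0.5*0.026*878^2 = 10021 J

10021 J


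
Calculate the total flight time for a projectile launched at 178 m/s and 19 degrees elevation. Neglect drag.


T = 2*v0*sin(theta)/g = 2*178*sin(19°)/9.81 = 11.81 s

11.81 s


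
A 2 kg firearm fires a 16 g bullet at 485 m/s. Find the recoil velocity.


v_recoil = m_p * v_p / m_gun = 0.016 * 485 / 2 = 3.88 m/s

3.88 m/s


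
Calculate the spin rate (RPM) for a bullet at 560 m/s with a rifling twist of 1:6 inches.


twist_m = 6*0.0254 = 0.1524 m
spin = v/twist = 560/0.1524 = 3674.541 rev/s
RPM = spin*60 = 3674.541*60 ≈ 220472 RPM

220472 RPM


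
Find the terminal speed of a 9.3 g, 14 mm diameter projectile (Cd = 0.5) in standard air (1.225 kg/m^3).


A = pi*(d/2)^2 = pi*(14/2000)^2 = 1.53938e-04 m^2
vt = sqrt(2mg/(Cd*rho*A)) = sqrt(2*0.0093*9.81/(0.5 * 1.225 * 1.53938e-04)) = 43.99 m/s

43.99 m/s


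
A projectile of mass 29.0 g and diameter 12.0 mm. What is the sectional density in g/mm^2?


SD = m/d^2 = 29.0/12.0^2 = 0.2014 g/mm^2

0.2014 g/mm^2


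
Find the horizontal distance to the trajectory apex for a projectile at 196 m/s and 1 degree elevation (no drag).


R = v0^2*sin(2*theta)/g = 196^2*sin(2*1°)/9.81 = 136.667 m
apex_dist = R/2 = 136.667/2 = 68.33 m

68.33 m


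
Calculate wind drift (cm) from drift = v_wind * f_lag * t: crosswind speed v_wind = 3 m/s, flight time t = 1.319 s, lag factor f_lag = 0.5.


drift = v_wind * lag * t = 3 * 0.5 * 1.319 = 1.9785 m ≈ 197.8 cm

197.8 cm


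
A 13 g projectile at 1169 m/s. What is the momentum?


p = m*v = 0.013*1169 = 15.2 kg·m/s

15.2 kg·m/s


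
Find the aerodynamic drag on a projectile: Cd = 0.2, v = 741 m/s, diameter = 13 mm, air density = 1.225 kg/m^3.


A = pi*(d/2)^2 = pi*(13/2000)^2 = 1.32732e-04 m^2
Fd = 0.5*Cd*rho*A*v^2 = 0.5*0.2*1.225*1.32732e-04*741^2 = 8.928 N

8.928 N


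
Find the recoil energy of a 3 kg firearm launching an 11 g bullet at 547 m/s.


v_r = m_p*v_p/m_gun = 0.011*547/3 = 2.00567 m/s, E_r = 0.5*m_gun*v_r^2 = 0.5*3*2.00567^2 = 6.034 J

6.034 J


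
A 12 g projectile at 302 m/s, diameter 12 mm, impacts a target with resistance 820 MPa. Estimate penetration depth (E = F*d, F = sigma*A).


A = pi*(d/2)^2 = pi*(12/2)^2 = 113.097 mm^2
E = 0.5*m*v^2 = 0.5*0.012*302^2 = 547.224 J
depth = E/(sigma*A) = 547.224 J / (820 MPa * 113.097 mm^2) = 547.224/(820 * 113.097) m = 0.00590064 m ≈ 5.901 mm

5.901 mm


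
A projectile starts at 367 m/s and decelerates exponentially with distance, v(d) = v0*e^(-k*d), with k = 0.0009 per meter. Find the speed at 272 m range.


v = v0*exp(-k*d) = 367*exp(-0.0009*272) = 287.3 m/s

287.3 m/s


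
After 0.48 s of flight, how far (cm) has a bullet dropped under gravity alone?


drop = 0.5*g*t^2 = 0.5*9.81*0.48^2 = 1.13011 m ≈ 113 cm

113 cm


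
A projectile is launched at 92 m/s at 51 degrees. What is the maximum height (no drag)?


H = (v0*sin(theta))^2 / (2g) = (92*sin(51°))^2 / (2*9.81) = 260.5 m

260.5 m


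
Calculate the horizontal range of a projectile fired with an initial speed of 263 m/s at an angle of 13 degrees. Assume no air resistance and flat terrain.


R = v0^2 * sin(2*theta) / g = 263^2 * sin(2*13°) / 9.81 = 3091 m

3091 m


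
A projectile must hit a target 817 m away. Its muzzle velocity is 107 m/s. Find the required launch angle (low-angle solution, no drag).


sin(2*theta) = R*g/v0^2 = 817*9.81/107^2 = 0.700041, theta = arcsin(0.700041)/2 = 22.22°

22.22 degrees


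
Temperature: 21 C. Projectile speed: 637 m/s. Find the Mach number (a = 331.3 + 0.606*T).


a = 331.3 + 0.606*(21) = 344.026 m/s
M = v/a = 637/344.026 = 1.852

1.852


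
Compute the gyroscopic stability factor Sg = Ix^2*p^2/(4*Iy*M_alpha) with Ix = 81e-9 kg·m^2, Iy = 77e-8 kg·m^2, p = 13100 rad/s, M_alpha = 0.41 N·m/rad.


Sg = Ix^2 * p^2 / (4 * Iy * M_alpha) = (81e-9)^2 * 13100^2 / (4 * 77e-8 * 0.41) = 0.8916

0.8916


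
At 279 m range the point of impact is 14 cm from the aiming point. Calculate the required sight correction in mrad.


1 mrad subtends 1 cm per 10 m of range, so adj = error_cm / (dist_m / 10) = 14 / (279/10) = 0.5018 mrad

0.5018 mrad


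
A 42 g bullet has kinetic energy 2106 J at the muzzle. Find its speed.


v = sqrt(2*E/m) = sqrt(2*2106/0.042) = 316.7 m/s

316.7 m/s


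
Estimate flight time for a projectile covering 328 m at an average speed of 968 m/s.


t = d/v = 328/968 = 0.3388 s

0.3388 s


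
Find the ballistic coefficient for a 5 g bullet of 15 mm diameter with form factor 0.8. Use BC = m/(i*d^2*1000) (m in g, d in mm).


BC = m/(i*d^2*1000) = 5/(0.8 * 15^2 * 1000) = 2.778e-05

2.778e-05


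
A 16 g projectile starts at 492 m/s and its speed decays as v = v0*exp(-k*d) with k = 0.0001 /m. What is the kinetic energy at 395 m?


v = v0*exp(-k*d) = 492*exp(-0.0001*395) = 472.945 m/s
E = 0.5*m*v^2 = 0.5*0.016*472.945^2 = 1789 J

1789 J


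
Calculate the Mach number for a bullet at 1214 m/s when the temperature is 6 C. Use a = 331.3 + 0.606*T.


a = 331.3 + 0.606*(6) = 334.936 m/s
M = v/a = 1214/334.936 = 3.625

3.625


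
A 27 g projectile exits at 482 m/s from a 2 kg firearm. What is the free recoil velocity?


v_recoil = m_p * v_p / m_gun = 0.027 * 482 / 2 = 6.507 m/s

6.507 m/s


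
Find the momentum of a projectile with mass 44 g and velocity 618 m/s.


p = m*v = 0.044*618 = 27.19 kg·m/s

27.19 kg·m/s


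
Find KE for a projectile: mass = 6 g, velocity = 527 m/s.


E = 0.5*m*v^2 = 0.5*0.006*527^2 = 833.2 J

833.2 J


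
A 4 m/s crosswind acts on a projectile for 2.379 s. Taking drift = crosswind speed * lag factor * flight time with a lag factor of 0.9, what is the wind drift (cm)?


drift = v_wind * lag * t = 4 * 0.9 * 2.379 = 8.5644 m ≈ 856.4 cm

856.4 cm


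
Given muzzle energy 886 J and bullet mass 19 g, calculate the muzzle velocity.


v = sqrt(2*E/m) = sqrt(2*886/0.019) = 305.4 m/s

305.4 m/s


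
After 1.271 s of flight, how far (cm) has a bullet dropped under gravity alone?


drop = 0.5*g*t^2 = 0.5*9.81*1.271^2 = 7.92374 m ≈ 792.4 cm

792.4 cm


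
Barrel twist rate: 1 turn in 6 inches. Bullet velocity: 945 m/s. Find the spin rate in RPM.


twist_m = 6*0.0254 = 0.1524 m
spin = v/twist = 945/0.1524 = 6200.787 rev/s
RPM = spin*60 = 6200.787*60 ≈ 372047 RPM

372047 RPM


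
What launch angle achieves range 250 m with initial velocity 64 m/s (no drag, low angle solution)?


sin(2*theta) = R*g/v0^2 = 250*9.81/64^2 = 0.598755, theta = arcsin(0.598755)/2 = 18.39°

18.39 degrees


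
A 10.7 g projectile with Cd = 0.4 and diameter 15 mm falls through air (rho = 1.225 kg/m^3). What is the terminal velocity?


A = pi*(d/2)^2 = pi*(15/2000)^2 = 1.76715e-04 m^2
vt = sqrt(2mg/(Cd*rho*A)) = sqrt(2*0.0107*9.81/(0.4 * 1.225 * 1.76715e-04)) = 49.24 m/s

49.24 m/s


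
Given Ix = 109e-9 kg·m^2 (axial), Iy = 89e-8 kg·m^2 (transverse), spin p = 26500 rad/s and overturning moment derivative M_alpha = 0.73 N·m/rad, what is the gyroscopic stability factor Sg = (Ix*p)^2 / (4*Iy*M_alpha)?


Sg = Ix^2 * p^2 / (4 * Iy * M_alpha) = (109e-9)^2 * 26500^2 / (4 * 89e-8 * 0.73) = 3.21

3.21


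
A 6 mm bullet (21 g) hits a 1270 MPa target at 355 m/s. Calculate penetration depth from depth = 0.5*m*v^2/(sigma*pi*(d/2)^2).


A = pi*(d/2)^2 = pi*(6/2)^2 = 28.2743 mm^2
E = 0.5*m*v^2 = 0.5*0.021*355^2 = 1323.26 J
depth = E/(sigma*A) = 1323.26 J / (1270 MPa * 28.2743 mm^2) = 1323.26/(1270 * 28.2743) m = 0.0368511 m ≈ 36.85 mm

36.85 mm


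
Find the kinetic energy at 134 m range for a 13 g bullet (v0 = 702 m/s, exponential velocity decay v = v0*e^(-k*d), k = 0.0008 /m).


v = v0*exp(-k*d) = 702*exp(-0.0008*134) = 630.639 m/s
E = 0.5*m*v^2 = 0.5*0.013*630.639^2 = 2585 J

2585 J


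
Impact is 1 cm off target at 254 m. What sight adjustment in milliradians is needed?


1 mrad subtends 1 cm per 10 m of range, so adj = error_cm / (dist_m / 10) = 1 / (254/10) = 0.03937 mrad

0.03937 mrad


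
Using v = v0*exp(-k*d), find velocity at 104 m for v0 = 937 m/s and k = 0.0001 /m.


v = v0*exp(-k*d) = 937*exp(-0.0001*104) = 927.3 m/s

927.3 m/s


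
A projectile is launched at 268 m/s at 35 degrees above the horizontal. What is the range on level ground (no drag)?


R = v0^2 * sin(2*theta) / g = 268^2 * sin(2*35°) / 9.81 = 6880 m

6880 m


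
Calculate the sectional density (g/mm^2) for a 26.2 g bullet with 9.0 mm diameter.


SD = m/d^2 = 26.2/9.0^2 = 0.3235 g/mm^2

0.3235 g/mm^2


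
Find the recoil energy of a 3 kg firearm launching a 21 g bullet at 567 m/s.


v_r = m_p*v_p/m_gun = 0.021*567/3 = 3.969 m/s, E_r = 0.5*m_gun*v_r^2 = 0.5*3*3.969^2 = 23.63 J

23.63 J


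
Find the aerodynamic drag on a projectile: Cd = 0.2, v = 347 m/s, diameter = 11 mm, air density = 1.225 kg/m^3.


A = pi*(d/2)^2 = pi*(11/2000)^2 = 9.50332e-05 m^2
Fd = 0.5*Cd*rho*A*v^2 = 0.5*0.2*1.225*9.50332e-05*347^2 = 1.402 N

1.402 N


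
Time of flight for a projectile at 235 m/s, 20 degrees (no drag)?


T = 2*v0*sin(theta)/g = 2*235*sin(20°)/9.81 = 16.39 s

16.39 s


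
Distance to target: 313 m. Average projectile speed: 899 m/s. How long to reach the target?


t = d/v = 313/899 = 0.3482 s

0.3482 s


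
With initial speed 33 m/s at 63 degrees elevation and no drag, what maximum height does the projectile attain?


H = (v0*sin(theta))^2 / (2g) = (33*sin(63°))^2 / (2*9.81) = 44.06 m

44.06 m


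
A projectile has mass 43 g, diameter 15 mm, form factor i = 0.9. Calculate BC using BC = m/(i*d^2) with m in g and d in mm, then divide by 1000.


BC = m/(i*d^2*1000) = 43/(0.9 * 15^2 * 1000) = 0.0002123

0.0002123


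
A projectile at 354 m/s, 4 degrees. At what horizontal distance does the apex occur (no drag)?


R = v0^2*sin(2*theta)/g = 354^2*sin(2*4°)/9.81 = 1777.84 m
apex_dist = R/2 = 1777.84/2 = 888.9 m

888.9 m


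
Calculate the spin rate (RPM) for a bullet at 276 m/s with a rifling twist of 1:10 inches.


twist_m = 10*0.0254 = 0.254 m
spin = v/twist = 276/0.254 = 1086.614 rev/s
RPM = spin*60 = 1086.614*60 ≈ 65197 RPM

65197 RPM


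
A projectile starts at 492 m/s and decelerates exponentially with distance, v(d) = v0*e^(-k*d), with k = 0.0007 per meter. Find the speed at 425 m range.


v = v0*exp(-k*d) = 492*exp(-0.0007*425) = 365.4 m/s

365.4 m/s


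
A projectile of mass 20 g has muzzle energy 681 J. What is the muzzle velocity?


v = sqrt(2*E/m) = sqrt(2*681/0.02) = 261 m/s

261 m/s


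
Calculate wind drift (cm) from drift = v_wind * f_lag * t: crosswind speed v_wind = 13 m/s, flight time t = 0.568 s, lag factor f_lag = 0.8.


drift = v_wind * lag * t = 13 * 0.8 * 0.568 = 5.9072 m ≈ 590.7 cm

590.7 cm


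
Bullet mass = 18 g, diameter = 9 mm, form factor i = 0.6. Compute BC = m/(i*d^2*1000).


BC = m/(i*d^2*1000) = 18/(0.6 * 9^2 * 1000) = 0.0003704

0.0003704


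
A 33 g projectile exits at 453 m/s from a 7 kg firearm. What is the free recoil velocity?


v_recoil = m_p * v_p / m_gun = 0.033 * 453 / 7 = 2.136 m/s

2.136 m/s


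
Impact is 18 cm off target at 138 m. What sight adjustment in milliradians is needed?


1 mrad subtends 1 cm per 10 m of range, so adj = error_cm / (dist_m / 10) = 18 / (138/10) = 1.304 mrad

1.304 mrad


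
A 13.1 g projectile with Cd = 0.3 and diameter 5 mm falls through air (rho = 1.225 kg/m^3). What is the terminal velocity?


A = pi*(d/2)^2 = pi*(5/2000)^2 = 1.96350e-05 m^2
vt = sqrt(2mg/(Cd*rho*A)) = sqrt(2*0.0131*9.81/(0.3 * 1.225 * 1.96350e-05)) = 188.7 m/s

188.7 m/s


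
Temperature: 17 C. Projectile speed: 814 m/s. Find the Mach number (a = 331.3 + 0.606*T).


a = 331.3 + 0.606*(17) = 341.602 m/s
M = v/a = 814/341.602 = 2.383

2.383


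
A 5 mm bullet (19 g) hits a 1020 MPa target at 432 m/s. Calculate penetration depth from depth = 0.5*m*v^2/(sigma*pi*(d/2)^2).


A = pi*(d/2)^2 = pi*(5/2)^2 = 19.635 mm^2
E = 0.5*m*v^2 = 0.5*0.019*432^2 = 1772.93 J
depth = E/(sigma*A) = 1772.93 J / (1020 MPa * 19.635 mm^2) = 1772.93/(1020 * 19.635) m = 0.088524 m ≈ 88.52 mm

88.52 mm


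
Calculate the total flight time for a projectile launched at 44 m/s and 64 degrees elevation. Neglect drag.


T = 2*v0*sin(theta)/g = 2*44*sin(64°)/9.81 = 8.063 s

8.063 s


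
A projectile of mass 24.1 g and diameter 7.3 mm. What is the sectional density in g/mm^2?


SD = m/d^2 = 24.1/7.3^2 = 0.4522 g/mm^2

0.4522 g/mm^2


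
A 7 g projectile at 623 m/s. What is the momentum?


p = m*v = 0.007*623 = 4.361 kg·m/s

4.361 kg·m/s


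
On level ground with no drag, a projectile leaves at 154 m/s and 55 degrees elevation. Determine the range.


R = v0^2 * sin(2*theta) / g = 154^2 * sin(2*55°) / 9.81 = 2272 m

2272 m


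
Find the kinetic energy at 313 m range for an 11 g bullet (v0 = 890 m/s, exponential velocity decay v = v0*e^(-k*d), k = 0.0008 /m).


v = v0*exp(-k*d) = 890*exp(-0.0008*313) = 692.855 m/s
E = 0.5*m*v^2 = 0.5*0.011*692.855^2 = 2640 J

2640 J


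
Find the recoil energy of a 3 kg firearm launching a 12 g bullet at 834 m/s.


v_r = m_p*v_p/m_gun = 0.012*834/3 = 3.336 m/s, E_r = 0.5*m_gun*v_r^2 = 0.5*3*3.336^2 = 16.69 J

16.69 J


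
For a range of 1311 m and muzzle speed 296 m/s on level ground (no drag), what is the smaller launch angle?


sin(2*theta) = R*g/v0^2 = 1311*9.81/296^2 = 0.146787, theta = arcsin(0.146787)/2 = 4.22°

4.22 degrees


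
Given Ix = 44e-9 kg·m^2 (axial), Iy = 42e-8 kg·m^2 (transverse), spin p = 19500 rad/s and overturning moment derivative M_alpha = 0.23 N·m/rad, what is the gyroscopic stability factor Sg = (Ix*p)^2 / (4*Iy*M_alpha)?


Sg = Ix^2 * p^2 / (4 * Iy * M_alpha) = (44e-9)^2 * 19500^2 / (4 * 42e-8 * 0.23) = 1.905

1.905


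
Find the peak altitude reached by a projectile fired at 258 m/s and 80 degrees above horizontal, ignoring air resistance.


H = (v0*sin(theta))^2 / (2g) = (258*sin(80°))^2 / (2*9.81) = 3290 m

3290 m


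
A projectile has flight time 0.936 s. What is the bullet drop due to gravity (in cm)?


drop = 0.5*g*t^2 = 0.5*9.81*0.936^2 = 4.29725 m ≈ 429.7 cm

429.7 cm


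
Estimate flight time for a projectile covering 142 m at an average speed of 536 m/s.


t = d/v = 142/536 = 0.2649 s

0.2649 s


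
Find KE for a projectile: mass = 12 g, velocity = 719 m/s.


E = 0.5*m*v^2 = 0.5*0.012*719^2 = 3102 J

3102 J


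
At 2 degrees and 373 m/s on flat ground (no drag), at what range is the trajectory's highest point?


R = v0^2*sin(2*theta)/g = 373^2*sin(2*2°)/9.81 = 989.312 m
apex_dist = R/2 = 989.312/2 = 494.7 m

494.7 m


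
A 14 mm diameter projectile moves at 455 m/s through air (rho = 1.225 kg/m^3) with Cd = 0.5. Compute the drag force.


A = pi*(d/2)^2 = pi*(14/2000)^2 = 1.53938e-04 m^2
Fd = 0.5*Cd*rho*A*v^2 = 0.5*0.5*1.225*1.53938e-04*455^2 = 9.76 N

9.76 N


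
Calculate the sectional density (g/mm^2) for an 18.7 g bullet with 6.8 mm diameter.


SD = m/d^2 = 18.7/6.8^2 = 0.4044 g/mm^2

0.4044 g/mm^2


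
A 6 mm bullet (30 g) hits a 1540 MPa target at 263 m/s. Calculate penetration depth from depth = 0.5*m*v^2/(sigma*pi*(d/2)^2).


A = pi*(d/2)^2 = pi*(6/2)^2 = 28.2743 mm^2
E = 0.5*m*v^2 = 0.5*0.03*263^2 = 1037.53 J
depth = E/(sigma*A) = 1037.53 J / (1540 MPa * 28.2743 mm^2) = 1037.53/(1540 * 28.2743) m = 0.0238281 m ≈ 23.83 mm

23.83 mm


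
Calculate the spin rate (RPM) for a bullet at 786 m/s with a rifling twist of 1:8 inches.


twist_m = 8*0.0254 = 0.2032 m
spin = v/twist = 786/0.2032 = 3868.11 rev/s
RPM = spin*60 = 3868.11*60 ≈ 232087 RPM

232087 RPM


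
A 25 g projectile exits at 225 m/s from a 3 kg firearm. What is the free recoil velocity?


v_recoil = m_p * v_p / m_gun = 0.025 * 225 / 3 = 1.875 m/s

1.875 m/s


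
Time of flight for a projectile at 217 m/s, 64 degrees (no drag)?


T = 2*v0*sin(theta)/g = 2*217*sin(64°)/9.81 = 39.76 s

39.76 s


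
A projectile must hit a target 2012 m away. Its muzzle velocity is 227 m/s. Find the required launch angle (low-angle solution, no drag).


sin(2*theta) = R*g/v0^2 = 2012*9.81/227^2 = 0.383041, theta = arcsin(0.383041)/2 = 11.26°

11.26 degrees


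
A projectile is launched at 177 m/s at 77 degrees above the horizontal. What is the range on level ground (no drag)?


R = v0^2 * sin(2*theta) / g = 177^2 * sin(2*77°) / 9.81 = 1400 m

1400 m


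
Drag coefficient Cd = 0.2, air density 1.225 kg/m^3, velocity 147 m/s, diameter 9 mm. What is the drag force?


A = pi*(d/2)^2 = pi*(9/2000)^2 = 6.36173e-05 m^2
Fd = 0.5*Cd*rho*A*v^2 = 0.5*0.2*1.225*6.36173e-05*147^2 = 0.1684 N

0.1684 N


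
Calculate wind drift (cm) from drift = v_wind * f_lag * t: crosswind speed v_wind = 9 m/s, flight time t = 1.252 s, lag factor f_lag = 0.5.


drift = v_wind * lag * t = 9 * 0.5 * 1.252 = 5.634 m ≈ 563.4 cm

563.4 cm


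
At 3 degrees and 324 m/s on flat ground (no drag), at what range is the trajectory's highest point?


R = v0^2*sin(2*theta)/g = 324^2*sin(2*3°)/9.81 = 1118.55 m
apex_dist = R/2 = 1118.55/2 = 559.3 m

559.3 m


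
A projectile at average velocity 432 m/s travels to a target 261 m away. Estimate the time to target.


t = d/v = 261/432 = 0.6042 s

0.6042 s


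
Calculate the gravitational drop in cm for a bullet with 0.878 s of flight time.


drop = 0.5*g*t^2 = 0.5*9.81*0.878^2 = 3.78119 m ≈ 378.1 cm

378.1 cm


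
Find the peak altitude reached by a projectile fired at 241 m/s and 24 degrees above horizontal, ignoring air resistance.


H = (v0*sin(theta))^2 / (2g) = (241*sin(24°))^2 / (2*9.81) = 489.7 m

489.7 m


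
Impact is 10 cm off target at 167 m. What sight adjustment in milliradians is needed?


1 mrad subtends 1 cm per 10 m of range, so adj = error_cm / (dist_m / 10) = 10 / (167/10) = 0.5988 mrad

0.5988 mrad


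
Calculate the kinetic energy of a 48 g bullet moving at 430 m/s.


E = 0.5*m*v^2 = 0.5*0.048*430^2 = 4438 J

4438 J


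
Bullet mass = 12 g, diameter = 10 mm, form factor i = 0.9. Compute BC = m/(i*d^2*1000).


BC = m/(i*d^2*1000) = 12/(0.9 * 10^2 * 1000) = 0.0001333

0.0001333


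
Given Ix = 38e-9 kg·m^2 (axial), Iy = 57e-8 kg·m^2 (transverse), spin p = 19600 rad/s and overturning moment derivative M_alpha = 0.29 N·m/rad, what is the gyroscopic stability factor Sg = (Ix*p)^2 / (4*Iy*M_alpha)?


Sg = Ix^2 * p^2 / (4 * Iy * M_alpha) = (38e-9)^2 * 19600^2 / (4 * 57e-8 * 0.29) = 0.839

0.839


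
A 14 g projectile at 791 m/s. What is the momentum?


p = m*v = 0.014*791 = 11.07 kg·m/s

11.07 kg·m/s


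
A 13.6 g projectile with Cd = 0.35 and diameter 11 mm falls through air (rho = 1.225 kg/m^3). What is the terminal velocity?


A = pi*(d/2)^2 = pi*(11/2000)^2 = 9.50332e-05 m^2
vt = sqrt(2mg/(Cd*rho*A)) = sqrt(2*0.0136*9.81/(0.35 * 1.225 * 9.50332e-05)) = 80.92 m/s

80.92 m/s


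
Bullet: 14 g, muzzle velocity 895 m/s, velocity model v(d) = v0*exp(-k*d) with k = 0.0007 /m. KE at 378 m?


v = v0*exp(-k*d) = 895*exp(-0.0007*378) = 686.924 m/s
E = 0.5*m*v^2 = 0.5*0.014*686.924^2 = 3303 J

3303 J


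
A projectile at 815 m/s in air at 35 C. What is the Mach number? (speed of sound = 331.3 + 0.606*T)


a = 331.3 + 0.606*(35) = 352.51 m/s
M = v/a = 815/352.51 = 2.312

2.312


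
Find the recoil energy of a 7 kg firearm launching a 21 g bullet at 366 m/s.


v_r = m_p*v_p/m_gun = 0.021*366/7 = 1.098 m/s, E_r = 0.5*m_gun*v_r^2 = 0.5*7*1.098^2 = 4.22 J

4.22 J


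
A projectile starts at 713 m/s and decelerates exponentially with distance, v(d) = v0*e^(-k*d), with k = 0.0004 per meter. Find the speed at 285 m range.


v = v0*exp(-k*d) = 713*exp(-0.0004*285) = 636.2 m/s

636.2 m/s


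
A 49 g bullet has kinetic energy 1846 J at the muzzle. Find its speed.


v = sqrt(2*E/m) = sqrt(2*1846/0.049) = 274.5 m/s

274.5 m/s


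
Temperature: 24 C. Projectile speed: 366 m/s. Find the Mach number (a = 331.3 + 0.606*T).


a = 331.3 + 0.606*(24) = 345.844 m/s
M = v/a = 366/345.844 = 1.058

1.058


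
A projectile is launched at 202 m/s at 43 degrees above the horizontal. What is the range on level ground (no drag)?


R = v0^2 * sin(2*theta) / g = 202^2 * sin(2*43°) / 9.81 = 4149 m

4149 m


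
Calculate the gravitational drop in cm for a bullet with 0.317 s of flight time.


drop = 0.5*g*t^2 = 0.5*9.81*0.317^2 = 0.492899 m ≈ 49.29 cm

49.29 cm


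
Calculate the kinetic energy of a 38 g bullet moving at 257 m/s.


E = 0.5*m*v^2 = 0.5*0.038*257^2 = 1255 J

1255 J


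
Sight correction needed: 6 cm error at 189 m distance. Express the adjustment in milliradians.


1 mrad subtends 1 cm per 10 m of range, so adj = error_cm / (dist_m / 10) = 6 / (189/10) = 0.3175 mrad

0.3175 mrad


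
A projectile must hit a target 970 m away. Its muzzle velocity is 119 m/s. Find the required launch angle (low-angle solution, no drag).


sin(2*theta) = R*g/v0^2 = 970*9.81/119^2 = 0.671965, theta = arcsin(0.671965)/2 = 21.11°

21.11 degrees


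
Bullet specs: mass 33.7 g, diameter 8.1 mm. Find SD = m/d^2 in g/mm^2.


SD = m/d^2 = 33.7/8.1^2 = 0.5136 g/mm^2

0.5136 g/mm^2


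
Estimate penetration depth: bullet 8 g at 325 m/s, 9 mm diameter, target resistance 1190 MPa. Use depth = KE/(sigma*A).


A = pi*(d/2)^2 = pi*(9/2)^2 = 63.6173 mm^2
E = 0.5*m*v^2 = 0.5*0.008*325^2 = 422.5 J
depth = E/(sigma*A) = 422.5 J / (1190 MPa * 63.6173 mm^2) = 422.5/(1190 * 63.6173) m = 0.00558091 m ≈ 5.581 mm

5.581 mm


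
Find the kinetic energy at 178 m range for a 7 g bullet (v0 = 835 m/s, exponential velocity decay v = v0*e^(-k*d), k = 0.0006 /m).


v = v0*exp(-k*d) = 835*exp(-0.0006*178) = 750.419 m/s
E = 0.5*m*v^2 = 0.5*0.007*750.419^2 = 1971 J

1971 J


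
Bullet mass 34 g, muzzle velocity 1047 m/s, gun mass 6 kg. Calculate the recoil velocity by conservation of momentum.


v_recoil = m_p * v_p / m_gun = 0.034 * 1047 / 6 = 5.933 m/s

5.933 m/s


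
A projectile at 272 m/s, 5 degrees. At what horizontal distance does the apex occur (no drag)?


R = v0^2*sin(2*theta)/g = 272^2*sin(2*5°)/9.81 = 1309.6 m
apex_dist = R/2 = 1309.6/2 = 654.8 m

654.8 m


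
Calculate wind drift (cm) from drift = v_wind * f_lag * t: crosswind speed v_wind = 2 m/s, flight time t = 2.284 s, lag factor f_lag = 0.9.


drift = v_wind * lag * t = 2 * 0.9 * 2.284 = 4.1112 m ≈ 411.1 cm

411.1 cm


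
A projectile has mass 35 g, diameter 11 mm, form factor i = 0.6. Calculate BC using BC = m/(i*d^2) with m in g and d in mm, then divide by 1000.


BC = m/(i*d^2*1000) = 35/(0.6 * 11^2 * 1000) = 0.0004821

0.0004821


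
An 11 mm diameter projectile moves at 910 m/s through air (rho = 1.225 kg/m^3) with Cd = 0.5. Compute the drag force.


A = pi*(d/2)^2 = pi*(11/2000)^2 = 9.50332e-05 m^2
Fd = 0.5*Cd*rho*A*v^2 = 0.5*0.5*1.225*9.50332e-05*910^2 = 24.1 N

24.1 N


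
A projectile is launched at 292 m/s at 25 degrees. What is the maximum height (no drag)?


H = (v0*sin(theta))^2 / (2g) = (292*sin(25°))^2 / (2*9.81) = 776.2 m

776.2 m


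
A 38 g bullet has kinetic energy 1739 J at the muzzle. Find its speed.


v = sqrt(2*E/m) = sqrt(2*1739/0.038) = 302.5 m/s

302.5 m/s


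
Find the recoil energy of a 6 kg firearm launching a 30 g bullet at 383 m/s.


v_r = m_p*v_p/m_gun = 0.03*383/6 = 1.915 m/s, E_r = 0.5*m_gun*v_r^2 = 0.5*6*1.915^2 = 11 J

11 J


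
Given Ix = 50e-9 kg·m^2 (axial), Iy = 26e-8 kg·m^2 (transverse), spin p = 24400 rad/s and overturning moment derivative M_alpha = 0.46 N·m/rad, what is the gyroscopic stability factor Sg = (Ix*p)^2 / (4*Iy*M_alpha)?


Sg = Ix^2 * p^2 / (4 * Iy * M_alpha) = (50e-9)^2 * 24400^2 / (4 * 26e-8 * 0.46) = 3.111

3.111


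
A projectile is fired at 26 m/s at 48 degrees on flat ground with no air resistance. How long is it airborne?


T = 2*v0*sin(theta)/g = 2*26*sin(48°)/9.81 = 3.939 s

3.939 s


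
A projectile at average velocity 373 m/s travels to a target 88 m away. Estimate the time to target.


t = d/v = 88/373 = 0.2359 s

0.2359 s


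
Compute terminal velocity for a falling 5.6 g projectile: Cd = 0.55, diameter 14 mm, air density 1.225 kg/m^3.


A = pi*(d/2)^2 = pi*(14/2000)^2 = 1.53938e-04 m^2
vt = sqrt(2mg/(Cd*rho*A)) = sqrt(2*0.0056*9.81/(0.55 * 1.225 * 1.53938e-04)) = 32.55 m/s

32.55 m/s


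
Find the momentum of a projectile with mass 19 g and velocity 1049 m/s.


p = m*v = 0.019*1049 = 19.93 kg·m/s

19.93 kg·m/s


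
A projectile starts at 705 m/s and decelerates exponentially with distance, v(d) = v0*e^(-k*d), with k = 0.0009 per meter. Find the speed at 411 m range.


v = v0*exp(-k*d) = 705*exp(-0.0009*411) = 487 m/s

487 m/s


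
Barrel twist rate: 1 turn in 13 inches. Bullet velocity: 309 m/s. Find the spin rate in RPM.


twist_m = 13*0.0254 = 0.3302 m
spin = v/twist = 309/0.3302 = 935.7965 rev/s
RPM = spin*60 = 935.7965*60 ≈ 56148 RPM

56148 RPM


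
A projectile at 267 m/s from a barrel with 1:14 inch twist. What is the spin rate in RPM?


twist_m = 14*0.0254 = 0.3556 m
spin = v/twist = 267/0.3556 = 750.8436 rev/s
RPM = spin*60 = 750.8436*60 ≈ 45051 RPM

45051 RPM


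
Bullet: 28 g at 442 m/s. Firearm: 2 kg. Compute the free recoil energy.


v_r = m_p*v_p/m_gun = 0.028*442/2 = 6.188 m/s, E_r = 0.5*m_gun*v_r^2 = 0.5*2*6.188^2 = 38.29 J

38.29 J


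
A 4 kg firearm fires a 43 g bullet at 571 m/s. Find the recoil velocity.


v_recoil = m_p * v_p / m_gun = 0.043 * 571 / 4 = 6.138 m/s

6.138 m/s


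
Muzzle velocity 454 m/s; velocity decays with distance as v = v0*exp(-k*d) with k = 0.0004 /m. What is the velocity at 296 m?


v = v0*exp(-k*d) = 454*exp(-0.0004*296) = 403.3 m/s

403.3 m/s


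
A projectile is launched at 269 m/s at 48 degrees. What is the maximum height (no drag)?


H = (v0*sin(theta))^2 / (2g) = (269*sin(48°))^2 / (2*9.81) = 2037 m

2037 m


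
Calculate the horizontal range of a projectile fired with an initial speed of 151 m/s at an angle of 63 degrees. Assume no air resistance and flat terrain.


R = v0^2 * sin(2*theta) / g = 151^2 * sin(2*63°) / 9.81 = 1880 m

1880 m


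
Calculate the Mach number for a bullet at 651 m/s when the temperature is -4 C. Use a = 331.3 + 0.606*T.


a = 331.3 + 0.606*(-4) = 328.876 m/s
M = v/a = 651/328.876 = 1.979

1.979


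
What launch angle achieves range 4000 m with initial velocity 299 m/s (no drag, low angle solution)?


sin(2*theta) = R*g/v0^2 = 4000*9.81/299^2 = 0.438921, theta = arcsin(0.438921)/2 = 13.02°

13.02 degrees


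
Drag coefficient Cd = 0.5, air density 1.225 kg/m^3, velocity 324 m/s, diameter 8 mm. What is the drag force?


A = pi*(d/2)^2 = pi*(8/2000)^2 = 5.02655e-05 m^2
Fd = 0.5*Cd*rho*A*v^2 = 0.5*0.5*1.225*5.02655e-05*324^2 = 1.616 N

1.616 N


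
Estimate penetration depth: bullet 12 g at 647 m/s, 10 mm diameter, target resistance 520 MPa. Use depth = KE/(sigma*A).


A = pi*(d/2)^2 = pi*(10/2)^2 = 78.5398 mm^2
E = 0.5*m*v^2 = 0.5*0.012*647^2 = 2511.65 J
depth = E/(sigma*A) = 2511.65 J / (520 MPa * 78.5398 mm^2) = 2511.65/(520 * 78.5398) m = 0.0614988 m ≈ 61.5 mm

61.5 mm


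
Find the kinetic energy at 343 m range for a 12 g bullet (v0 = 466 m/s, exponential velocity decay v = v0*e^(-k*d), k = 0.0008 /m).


v = v0*exp(-k*d) = 466*exp(-0.0008*343) = 354.173 m/s
E = 0.5*m*v^2 = 0.5*0.012*354.173^2 = 752.6 J

752.6 J


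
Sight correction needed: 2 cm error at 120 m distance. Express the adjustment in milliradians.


1 mrad subtends 1 cm per 10 m of range, so adj = error_cm / (dist_m / 10) = 2 / (120/10) = 0.1667 mrad

0.1667 mrad


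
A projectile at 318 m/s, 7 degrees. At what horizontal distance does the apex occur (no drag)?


R = v0^2*sin(2*theta)/g = 318^2*sin(2*7°)/9.81 = 2493.79 m
apex_dist = R/2 = 2493.79/2 = 1247 m

1247 m


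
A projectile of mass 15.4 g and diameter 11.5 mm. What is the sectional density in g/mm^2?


SD = m/d^2 = 15.4/11.5^2 = 0.1164 g/mm^2

0.1164 g/mm^2


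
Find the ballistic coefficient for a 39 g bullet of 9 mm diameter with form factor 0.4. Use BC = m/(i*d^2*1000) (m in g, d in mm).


BC = m/(i*d^2*1000) = 39/(0.4 * 9^2 * 1000) = 0.001204

0.001204


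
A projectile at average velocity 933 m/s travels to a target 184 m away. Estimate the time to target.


t = d/v = 184/933 = 0.1972 s

0.1972 s


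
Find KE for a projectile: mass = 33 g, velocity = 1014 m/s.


E = 0.5*m*v^2 = 0.5*0.033*1014^2 = 16965 J

16965 J


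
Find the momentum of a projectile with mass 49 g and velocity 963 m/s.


p = m*v = 0.049*963 = 47.19 kg·m/s

47.19 kg·m/s


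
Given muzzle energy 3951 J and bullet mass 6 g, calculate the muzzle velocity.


v = sqrt(2*E/m) = sqrt(2*3951/0.006) = 1148 m/s

1148 m/s


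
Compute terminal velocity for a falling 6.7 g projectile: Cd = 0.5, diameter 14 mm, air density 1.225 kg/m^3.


A = pi*(d/2)^2 = pi*(14/2000)^2 = 1.53938e-04 m^2
vt = sqrt(2mg/(Cd*rho*A)) = sqrt(2*0.0067*9.81/(0.5 * 1.225 * 1.53938e-04)) = 37.34 m/s

37.34 m/s


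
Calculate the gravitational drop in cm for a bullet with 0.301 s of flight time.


drop = 0.5*g*t^2 = 0.5*9.81*0.301^2 = 0.444398 m ≈ 44.44 cm

44.44 cm


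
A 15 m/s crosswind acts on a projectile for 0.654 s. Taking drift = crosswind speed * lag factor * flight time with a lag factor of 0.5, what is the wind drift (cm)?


drift = v_wind * lag * t = 15 * 0.5 * 0.654 = 4.905 m ≈ 490.5 cm

490.5 cm


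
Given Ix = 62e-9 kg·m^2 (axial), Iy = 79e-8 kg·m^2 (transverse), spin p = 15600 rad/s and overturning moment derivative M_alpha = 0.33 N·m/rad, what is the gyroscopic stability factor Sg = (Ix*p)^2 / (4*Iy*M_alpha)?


Sg = Ix^2 * p^2 / (4 * Iy * M_alpha) = (62e-9)^2 * 15600^2 / (4 * 79e-8 * 0.33) = 0.8971

0.8971


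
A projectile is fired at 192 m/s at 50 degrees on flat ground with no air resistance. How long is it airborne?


T = 2*v0*sin(theta)/g = 2*192*sin(50°)/9.81 = 29.99 s

29.99 s


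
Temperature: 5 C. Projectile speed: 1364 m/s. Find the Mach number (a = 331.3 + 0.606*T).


a = 331.3 + 0.606*(5) = 334.33 m/s
M = v/a = 1364/334.33 = 4.08

4.08


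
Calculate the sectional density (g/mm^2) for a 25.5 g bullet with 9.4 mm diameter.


SD = m/d^2 = 25.5/9.4^2 = 0.2886 g/mm^2

0.2886 g/mm^2


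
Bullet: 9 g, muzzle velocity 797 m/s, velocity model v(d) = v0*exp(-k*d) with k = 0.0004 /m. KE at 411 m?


v = v0*exp(-k*d) = 797*exp(-0.0004*411) = 676.177 m/s
E = 0.5*m*v^2 = 0.5*0.009*676.177^2 = 2057 J

2057 J


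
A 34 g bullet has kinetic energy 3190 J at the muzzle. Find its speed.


v = sqrt(2*E/m) = sqrt(2*3190/0.034) = 433.2 m/s

433.2 m/s


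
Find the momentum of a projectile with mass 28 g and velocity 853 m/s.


p = m*v = 0.028*853 = 23.88 kg·m/s

23.88 kg·m/s


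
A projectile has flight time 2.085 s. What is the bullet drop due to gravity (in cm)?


drop = 0.5*g*t^2 = 0.5*9.81*2.085^2 = 21.3231 m ≈ 2132 cm

2132 cm


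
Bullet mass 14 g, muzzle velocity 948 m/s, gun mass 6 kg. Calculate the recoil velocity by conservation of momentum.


v_recoil = m_p * v_p / m_gun = 0.014 * 948 / 6 = 2.212 m/s

2.212 m/s


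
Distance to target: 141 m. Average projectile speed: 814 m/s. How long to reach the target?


t = d/v = 141/814 = 0.1732 s

0.1732 s


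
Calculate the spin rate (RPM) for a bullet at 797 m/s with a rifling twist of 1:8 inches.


twist_m = 8*0.0254 = 0.2032 m
spin = v/twist = 797/0.2032 = 3922.244 rev/s
RPM = spin*60 = 3922.244*60 ≈ 235335 RPM

235335 RPM


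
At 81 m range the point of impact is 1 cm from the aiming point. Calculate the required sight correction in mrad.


1 mrad subtends 1 cm per 10 m of range, so adj = error_cm / (dist_m / 10) = 1 / (81/10) = 0.1235 mrad

0.1235 mrad


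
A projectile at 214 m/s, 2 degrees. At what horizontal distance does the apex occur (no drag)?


R = v0^2*sin(2*theta)/g = 214^2*sin(2*2°)/9.81 = 325.644 m
apex_dist = R/2 = 325.644/2 = 162.8 m

162.8 m


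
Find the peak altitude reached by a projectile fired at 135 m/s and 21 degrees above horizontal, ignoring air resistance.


H = (v0*sin(theta))^2 / (2g) = (135*sin(21°))^2 / (2*9.81) = 119.3 m

119.3 m


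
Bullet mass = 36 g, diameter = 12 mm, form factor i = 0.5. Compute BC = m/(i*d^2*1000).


BC = m/(i*d^2*1000) = 36/(0.5 * 12^2 * 1000) = 0.0005

0.0005


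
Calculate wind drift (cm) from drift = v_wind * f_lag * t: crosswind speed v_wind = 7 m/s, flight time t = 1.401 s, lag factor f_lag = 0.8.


drift = v_wind * lag * t = 7 * 0.8 * 1.401 = 7.8456 m ≈ 784.6 cm

784.6 cm


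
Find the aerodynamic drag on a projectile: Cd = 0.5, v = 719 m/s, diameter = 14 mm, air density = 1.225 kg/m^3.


A = pi*(d/2)^2 = pi*(14/2000)^2 = 1.53938e-04 m^2
Fd = 0.5*Cd*rho*A*v^2 = 0.5*0.5*1.225*1.53938e-04*719^2 = 24.37 N

24.37 N


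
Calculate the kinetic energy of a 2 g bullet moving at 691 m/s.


E = 0.5*m*v^2 = 0.5*0.002*691^2 = 477.5 J

477.5 J


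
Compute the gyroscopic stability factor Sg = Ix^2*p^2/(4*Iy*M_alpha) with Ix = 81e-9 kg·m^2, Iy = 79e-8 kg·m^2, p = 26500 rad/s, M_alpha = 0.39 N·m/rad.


Sg = Ix^2 * p^2 / (4 * Iy * M_alpha) = (81e-9)^2 * 26500^2 / (4 * 79e-8 * 0.39) = 3.739

3.739


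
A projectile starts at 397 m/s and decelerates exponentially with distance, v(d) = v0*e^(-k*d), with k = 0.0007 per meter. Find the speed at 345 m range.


v = v0*exp(-k*d) = 397*exp(-0.0007*345) = 311.8 m/s

311.8 m/s


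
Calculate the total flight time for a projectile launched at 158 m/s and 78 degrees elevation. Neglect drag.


T = 2*v0*sin(theta)/g = 2*158*sin(78°)/9.81 = 31.51 s

31.51 s


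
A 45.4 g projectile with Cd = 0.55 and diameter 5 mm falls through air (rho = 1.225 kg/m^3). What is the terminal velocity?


A = pi*(d/2)^2 = pi*(5/2000)^2 = 1.96350e-05 m^2
vt = sqrt(2mg/(Cd*rho*A)) = sqrt(2*0.0454*9.81/(0.55 * 1.225 * 1.96350e-05)) = 259.5 m/s

259.5 m/s


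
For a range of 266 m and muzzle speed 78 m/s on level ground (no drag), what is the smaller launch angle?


sin(2*theta) = R*g/v0^2 = 266*9.81/78^2 = 0.428905, theta = arcsin(0.428905)/2 = 12.7°

12.7 degrees


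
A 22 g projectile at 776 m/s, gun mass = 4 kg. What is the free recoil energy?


v_r = m_p*v_p/m_gun = 0.022*776/4 = 4.268 m/s, E_r = 0.5*m_gun*v_r^2 = 0.5*4*4.268^2 = 36.43 J

36.43 J


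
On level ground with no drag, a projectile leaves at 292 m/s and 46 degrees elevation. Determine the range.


R = v0^2 * sin(2*theta) / g = 292^2 * sin(2*46°) / 9.81 = 8686 m

8686 m


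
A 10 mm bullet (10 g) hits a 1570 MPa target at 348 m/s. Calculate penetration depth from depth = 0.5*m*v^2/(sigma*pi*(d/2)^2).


A = pi*(d/2)^2 = pi*(10/2)^2 = 78.5398 mm^2
E = 0.5*m*v^2 = 0.5*0.01*348^2 = 605.52 J
depth = E/(sigma*A) = 605.52 J / (1570 MPa * 78.5398 mm^2) = 605.52/(1570 * 78.5398) m = 0.00491065 m ≈ 4.911 mm

4.911 mm


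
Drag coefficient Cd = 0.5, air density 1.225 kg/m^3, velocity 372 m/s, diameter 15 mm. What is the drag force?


A = pi*(d/2)^2 = pi*(15/2000)^2 = 1.76715e-04 m^2
Fd = 0.5*Cd*rho*A*v^2 = 0.5*0.5*1.225*1.76715e-04*372^2 = 7.489 N

7.489 N


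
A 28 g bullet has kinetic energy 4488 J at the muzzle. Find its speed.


v = sqrt(2*E/m) = sqrt(2*4488/0.028) = 566.2 m/s

566.2 m/s


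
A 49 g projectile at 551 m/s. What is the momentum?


p = m*v = 0.049*551 = 27 kg·m/s

27 kg·m/s


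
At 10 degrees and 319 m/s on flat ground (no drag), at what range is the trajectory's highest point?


R = v0^2*sin(2*theta)/g = 319^2*sin(2*10°)/9.81 = 3547.84 m
apex_dist = R/2 = 3547.84/2 = 1774 m

1774 m


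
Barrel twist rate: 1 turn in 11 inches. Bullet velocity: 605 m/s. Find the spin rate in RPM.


twist_m = 11*0.0254 = 0.2794 m
spin = v/twist = 605/0.2794 = 2165.354 rev/s
RPM = spin*60 = 2165.354*60 ≈ 129921 RPM

129921 RPM


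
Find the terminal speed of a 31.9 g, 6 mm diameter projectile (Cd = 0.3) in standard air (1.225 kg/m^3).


A = pi*(d/2)^2 = pi*(6/2000)^2 = 2.82743e-05 m^2
vt = sqrt(2mg/(Cd*rho*A)) = sqrt(2*0.0319*9.81/(0.3 * 1.225 * 2.82743e-05)) = 245.4 m/s

245.4 m/s


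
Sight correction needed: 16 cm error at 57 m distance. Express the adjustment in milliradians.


1 mrad subtends 1 cm per 10 m of range, so adj = error_cm / (dist_m / 10) = 16 / (57/10) = 2.807 mrad

2.807 mrad


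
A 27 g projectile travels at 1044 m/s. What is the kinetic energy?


E = 0.5*m*v^2 = 0.5*0.027*1044^2 = 14714 J

14714 J


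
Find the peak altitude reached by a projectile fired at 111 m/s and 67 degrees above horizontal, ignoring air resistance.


H = (v0*sin(theta))^2 / (2g) = (111*sin(67°))^2 / (2*9.81) = 532.1 m

532.1 m


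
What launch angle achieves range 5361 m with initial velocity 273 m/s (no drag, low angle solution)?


sin(2*theta) = R*g/v0^2 = 5361*9.81/273^2 = 0.70565, theta = arcsin(0.70565)/2 = 22.44°

22.44 degrees


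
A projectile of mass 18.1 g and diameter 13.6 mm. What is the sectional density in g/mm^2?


SD = m/d^2 = 18.1/13.6^2 = 0.09786 g/mm^2

0.09786 g/mm^2


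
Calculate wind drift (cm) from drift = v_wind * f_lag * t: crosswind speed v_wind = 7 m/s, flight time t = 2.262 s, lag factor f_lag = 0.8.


drift = v_wind * lag * t = 7 * 0.8 * 2.262 = 12.6672 m ≈ 1267 cm

1267 cm


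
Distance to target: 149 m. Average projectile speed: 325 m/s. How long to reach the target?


t = d/v = 149/325 = 0.4585 s

0.4585 s


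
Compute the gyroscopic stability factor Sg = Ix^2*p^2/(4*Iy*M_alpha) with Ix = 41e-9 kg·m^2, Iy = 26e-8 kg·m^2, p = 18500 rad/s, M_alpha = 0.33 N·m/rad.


Sg = Ix^2 * p^2 / (4 * Iy * M_alpha) = (41e-9)^2 * 18500^2 / (4 * 26e-8 * 0.33) = 1.676

1.676


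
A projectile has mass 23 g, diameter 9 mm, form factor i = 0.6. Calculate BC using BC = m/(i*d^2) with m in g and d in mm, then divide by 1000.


BC = m/(i*d^2*1000) = 23/(0.6 * 9^2 * 1000) = 0.0004733

0.0004733


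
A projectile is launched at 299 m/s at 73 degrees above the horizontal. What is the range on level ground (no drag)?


R = v0^2 * sin(2*theta) / g = 299^2 * sin(2*73°) / 9.81 = 5096 m

5096 m


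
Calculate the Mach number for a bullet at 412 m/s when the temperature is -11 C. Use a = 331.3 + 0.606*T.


a = 331.3 + 0.606*(-11) = 324.634 m/s
M = v/a = 412/324.634 = 1.269

1.269


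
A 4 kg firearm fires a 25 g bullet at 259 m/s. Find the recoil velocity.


v_recoil = m_p * v_p / m_gun = 0.025 * 259 / 4 = 1.619 m/s

1.619 m/s


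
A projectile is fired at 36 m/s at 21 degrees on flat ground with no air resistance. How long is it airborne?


T = 2*v0*sin(theta)/g = 2*36*sin(21°)/9.81 = 2.63 s

2.63 s


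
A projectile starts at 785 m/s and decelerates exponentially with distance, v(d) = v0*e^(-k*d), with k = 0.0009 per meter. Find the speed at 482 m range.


v = v0*exp(-k*d) = 785*exp(-0.0009*482) = 508.7 m/s

508.7 m/s
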